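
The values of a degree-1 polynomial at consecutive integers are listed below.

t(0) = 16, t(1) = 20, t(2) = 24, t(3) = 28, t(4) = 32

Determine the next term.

36

D1: 4, 4, 4, 4
Constant first difference = 4, so extend:
32 + 4 = 36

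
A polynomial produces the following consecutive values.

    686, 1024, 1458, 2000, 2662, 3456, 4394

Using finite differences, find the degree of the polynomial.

Δ: 338, 434, 542, 662, 794, 938
Δ²: 96, 108, 120, 132, 144
Δ³: 12, 12, 12, 12
The third differences are constant, so the polynomial has degree 3.

3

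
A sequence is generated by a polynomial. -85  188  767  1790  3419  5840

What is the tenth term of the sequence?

273, 579, 1023, 1629, 2421
306, 444, 606, 792
138, 162, 186
24, 24
Constant fourth difference = 24, so extend:
186 + 24 = 210;  792 + 210 = 1002;  2421 + 1002 = 3423;  5840 + 3423 = 9263
210 + 24 = 234;  1002 + 234 = 1236;  3423 + 1236 = 4659;  9263 + 4659 = 13922
234 + 24 = 258;  1236 + 258 = 1494;  4659 + 1494 = 6153;  13922 + 6153 = 20075
258 + 24 = 282;  1494 + 282 = 1776;  6153 + 1776 = 7929;  20075 + 7929 = 28004

28004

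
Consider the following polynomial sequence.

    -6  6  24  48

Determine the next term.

First differences: 12  18  24
Second differences: 6  6
The second differences are constant (6).
24 + 6 = 30;  48 + 30 = 78

78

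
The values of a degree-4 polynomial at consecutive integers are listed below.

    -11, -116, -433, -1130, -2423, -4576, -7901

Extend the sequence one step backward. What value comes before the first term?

D1: -105, -317, -697, -1293, -2153, -3325
D2: -212, -380, -596, -860, -1172
D3: -168, -216, -264, -312
D4: -48, -48, -48
The fourth differences are constant at -48.
Work back: -168 + 48 = -120;  -212 + 120 = -92;  -105 + 92 = -13;  -11 + 13 = 2

2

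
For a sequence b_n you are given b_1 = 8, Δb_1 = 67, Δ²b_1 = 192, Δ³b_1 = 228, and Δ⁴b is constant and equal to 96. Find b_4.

Build the table forward from the leading diagonal:
Δ⁴: 96  96  96  96
Δ³: 228  324  420  516
Δ²: 192  420  744  1164
Δ: 67  259  679  1423
b: 8  75  334  1013

1013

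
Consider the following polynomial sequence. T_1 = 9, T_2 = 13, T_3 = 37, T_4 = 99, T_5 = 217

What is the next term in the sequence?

D1: 4  24  62  118
D2: 20  38  56
D3: 18  18
Constant third difference = 18, so extend:
56 + 18 = 74;  118 + 74 = 192;  217 + 192 = 409

409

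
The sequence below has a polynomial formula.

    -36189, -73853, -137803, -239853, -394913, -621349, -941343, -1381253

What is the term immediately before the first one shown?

-15733

First differences: -37664, -63950, -102050, -155060, -226436, -319994, -439910
Second differences: -26286, -38100, -53010, -71376, -93558, -119916
Third differences: -11814, -14910, -18366, -22182, -26358
Fourth differences: -3096, -3456, -3816, -4176
Fifth differences: -360, -360, -360
The fifth differences are constant at -360.
Work back: -3096 + 360 = -2736;  -11814 + 2736 = -9078;  -26286 + 9078 = -17208;  -37664 + 17208 = -20456;  -36189 + 20456 = -15733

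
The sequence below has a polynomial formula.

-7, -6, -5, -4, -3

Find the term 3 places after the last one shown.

0

First differences: 1, 1, 1, 1
First differences constant at 1.
-3 + 1 = -2
-2 + 1 = -1
-1 + 1 = 0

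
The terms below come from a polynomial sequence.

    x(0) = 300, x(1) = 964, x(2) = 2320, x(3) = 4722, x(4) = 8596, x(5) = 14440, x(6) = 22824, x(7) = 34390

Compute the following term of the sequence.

Δ: 664, 1356, 2402, 3874, 5844, 8384, 11566
Δ²: 692, 1046, 1472, 1970, 2540, 3182
Δ³: 354, 426, 498, 570, 642
Δ⁴: 72, 72, 72, 72
Constant fourth difference = 72, so extend:
642 + 72 = 714;  3182 + 714 = 3896;  11566 + 3896 = 15462;  34390 + 15462 = 49852

49852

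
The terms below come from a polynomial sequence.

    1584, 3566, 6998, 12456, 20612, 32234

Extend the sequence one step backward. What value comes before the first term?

572

1982  3432  5458  8156  11622
1450  2026  2698  3466
576  672  768
96  96
The fourth differences are constant at 96.
Work back: 576 − 96 = 480;  1450 − 480 = 970;  1982 − 970 = 1012;  1584 − 1012 = 572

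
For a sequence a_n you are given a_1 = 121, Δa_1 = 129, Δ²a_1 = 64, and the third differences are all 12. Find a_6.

Build the table forward from the leading diagonal:
Δ³: 12  12  12  12  12  12
Δ²: 64  76  88  100  112  124
Δ: 129  193  269  357  457  569
a: 121  250  443  712  1069  1526

1526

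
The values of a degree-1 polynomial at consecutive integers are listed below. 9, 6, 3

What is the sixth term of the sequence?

Δ: -3  -3
First differences constant at -3.
3 − 3 = 0
0 − 3 = -3
-3 − 3 = -6

-6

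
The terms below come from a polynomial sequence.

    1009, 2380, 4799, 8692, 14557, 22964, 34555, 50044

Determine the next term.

Δ: 1371 , 2419 , 3893 , 5865 , 8407 , 11591 , 15489
Δ²: 1048 , 1474 , 1972 , 2542 , 3184 , 3898
Δ³: 426 , 498 , 570 , 642 , 714
Δ⁴: 72 , 72 , 72 , 72
The fourth differences are constant (72).
714 + 72 = 786;  3898 + 786 = 4684;  15489 + 4684 = 20173;  50044 + 20173 = 70217

70217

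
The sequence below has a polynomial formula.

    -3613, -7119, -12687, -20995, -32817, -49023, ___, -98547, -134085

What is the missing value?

-70579

Using the first 6 terms:
First differences: -3506  -5568  -8308  -11822  -16206
Second differences: -2062  -2740  -3514  -4384
Third differences: -678  -774  -870
Fourth differences: -96  -96
Constant fourth difference = -96.
Extend forward: -870 − 96 = -966;  -4384 − 966 = -5350;  -16206 − 5350 = -21556;  -49023 − 21556 = -70579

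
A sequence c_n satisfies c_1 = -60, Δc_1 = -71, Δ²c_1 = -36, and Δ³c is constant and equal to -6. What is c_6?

Build the table forward from the leading diagonal:
Third differences: -6, -6, -6, -6, -6, -6
Second differences: -36, -42, -48, -54, -60, -66
First differences: -71, -107, -149, -197, -251, -311
c: -60, -131, -238, -387, -584, -835

-835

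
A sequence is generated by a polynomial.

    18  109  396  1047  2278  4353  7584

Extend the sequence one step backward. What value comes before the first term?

3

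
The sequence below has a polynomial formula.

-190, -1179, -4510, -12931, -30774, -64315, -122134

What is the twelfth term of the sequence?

Δ: -989 , -3331 , -8421 , -17843 , -33541 , -57819
Δ²: -2342 , -5090 , -9422 , -15698 , -24278
Δ³: -2748 , -4332 , -6276 , -8580
Δ⁴: -1584 , -1944 , -2304
Δ⁵: -360 , -360
Fifth differences constant at -360.
-2304 − 360 = -2664;  -8580 − 2664 = -11244;  -24278 − 11244 = -35522;  -57819 − 35522 = -93341;  -122134 − 93341 = -215475
-2664 − 360 = -3024;  -11244 − 3024 = -14268;  -35522 − 14268 = -49790;  -93341 − 49790 = -143131;  -215475 − 143131 = -358606
-3024 − 360 = -3384;  -14268 − 3384 = -17652;  -49790 − 17652 = -67442;  -143131 − 67442 = -210573;  -358606 − 210573 = -569179
-3384 − 360 = -3744;  -17652 − 3744 = -21396;  -67442 − 21396 = -88838;  -210573 − 88838 = -299411;  -569179 − 299411 = -868590
-3744 − 360 = -4104;  -21396 − 4104 = -25500;  -88838 − 25500 = -114338;  -299411 − 114338 = -413749;  -868590 − 413749 = -1282339

-1282339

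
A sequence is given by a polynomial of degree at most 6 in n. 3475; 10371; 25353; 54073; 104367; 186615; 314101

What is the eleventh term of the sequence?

1663905

Δ: 6896  14982  28720  50294  82248  127486
Δ²: 8086  13738  21574  31954  45238
Δ³: 5652  7836  10380  13284
Δ⁴: 2184  2544  2904
Δ⁵: 360  360
The fifth differences are constant (360).
2904 + 360 = 3264;  13284 + 3264 = 16548;  45238 + 16548 = 61786;  127486 + 61786 = 189272;  314101 + 189272 = 503373
3264 + 360 = 3624;  16548 + 3624 = 20172;  61786 + 20172 = 81958;  189272 + 81958 = 271230;  503373 + 271230 = 774603
3624 + 360 = 3984;  20172 + 3984 = 24156;  81958 + 24156 = 106114;  271230 + 106114 = 377344;  774603 + 377344 = 1151947
3984 + 360 = 4344;  24156 + 4344 = 28500;  106114 + 28500 = 134614;  377344 + 134614 = 511958;  1151947 + 511958 = 1663905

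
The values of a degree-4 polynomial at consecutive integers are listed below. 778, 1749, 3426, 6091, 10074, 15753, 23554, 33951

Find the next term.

D1: 971, 1677, 2665, 3983, 5679, 7801, 10397
D2: 706, 988, 1318, 1696, 2122, 2596
D3: 282, 330, 378, 426, 474
D4: 48, 48, 48, 48
Fourth differences constant at 48.
474 + 48 = 522;  2596 + 522 = 3118;  10397 + 3118 = 13515;  33951 + 13515 = 47466

47466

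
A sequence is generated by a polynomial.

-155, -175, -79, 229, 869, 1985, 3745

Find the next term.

D1: -20, 96, 308, 640, 1116, 1760
D2: 116, 212, 332, 476, 644
D3: 96, 120, 144, 168
D4: 24, 24, 24
Constant fourth difference = 24, so extend:
168 + 24 = 192;  644 + 192 = 836;  1760 + 836 = 2596;  3745 + 2596 = 6341

6341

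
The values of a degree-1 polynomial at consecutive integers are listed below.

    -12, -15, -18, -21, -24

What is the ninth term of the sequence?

-36

Δ: -3 , -3 , -3 , -3
Constant first difference = -3, so extend:
-24 − 3 = -27
-27 − 3 = -30
-30 − 3 = -33
-33 − 3 = -36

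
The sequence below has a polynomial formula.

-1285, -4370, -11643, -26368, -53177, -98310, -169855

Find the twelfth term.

-1366440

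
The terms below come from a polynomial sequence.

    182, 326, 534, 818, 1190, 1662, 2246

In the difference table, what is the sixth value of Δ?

First differences: 144, 208, 284, 372, 472, 584
Second differences: 64, 76, 88, 100, 112
Third differences: 12, 12, 12, 12

584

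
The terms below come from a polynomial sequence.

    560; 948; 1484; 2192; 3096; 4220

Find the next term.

5588

D1: 388, 536, 708, 904, 1124
D2: 148, 172, 196, 220
D3: 24, 24, 24
Third differences constant at 24.
220 + 24 = 244;  1124 + 244 = 1368;  4220 + 1368 = 5588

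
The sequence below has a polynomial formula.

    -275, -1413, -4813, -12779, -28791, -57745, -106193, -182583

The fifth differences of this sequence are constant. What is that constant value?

-240

Δ: -1138, -3400, -7966, -16012, -28954, -48448, -76390
Δ²: -2262, -4566, -8046, -12942, -19494, -27942
Δ³: -2304, -3480, -4896, -6552, -8448
Δ⁴: -1176, -1416, -1656, -1896
Δ⁵: -240, -240, -240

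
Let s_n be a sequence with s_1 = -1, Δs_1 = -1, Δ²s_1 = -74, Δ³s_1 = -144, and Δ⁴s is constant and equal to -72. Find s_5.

-1097

Build the table forward from the leading diagonal:
Δ⁴: -72, -72, -72, -72, -72
Δ³: -144, -216, -288, -360, -432
Δ²: -74, -218, -434, -722, -1082
Δ: -1, -75, -293, -727, -1449
s: -1, -2, -77, -370, -1097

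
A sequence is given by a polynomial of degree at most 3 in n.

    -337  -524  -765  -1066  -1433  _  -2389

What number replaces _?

-1872

Using the first 5 terms:
D1: -187  -241  -301  -367
D2: -54  -60  -66
D3: -6  -6
Constant third difference = -6.
Extend forward: -66 − 6 = -72;  -367 − 72 = -439;  -1433 − 439 = -1872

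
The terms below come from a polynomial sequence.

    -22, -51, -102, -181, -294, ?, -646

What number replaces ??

Using the first 5 terms:
-29  -51  -79  -113
-22  -28  -34
-6  -6
Constant third difference = -6.
Extend forward: -34 − 6 = -40;  -113 − 40 = -153;  -294 − 153 = -447

-447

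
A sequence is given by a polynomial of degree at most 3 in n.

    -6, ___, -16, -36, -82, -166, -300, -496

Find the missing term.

-10

Using the last 6 terms:
First differences: -20  -46  -84  -134  -196
Second differences: -26  -38  -50  -62
Third differences: -12  -12  -12
Constant third difference = -12.
Extend backward: -26 + 12 = -14;  -20 + 14 = -6;  -16 + 6 = -10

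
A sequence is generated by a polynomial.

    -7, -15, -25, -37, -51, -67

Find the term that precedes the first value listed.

-1

First differences: -8, -10, -12, -14, -16
Second differences: -2, -2, -2, -2
The second differences are constant at -2.
Work back: -8 + 2 = -6;  -7 + 6 = -1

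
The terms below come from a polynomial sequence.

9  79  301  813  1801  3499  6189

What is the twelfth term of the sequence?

47749

Δ: 70 , 222 , 512 , 988 , 1698 , 2690
Δ²: 152 , 290 , 476 , 710 , 992
Δ³: 138 , 186 , 234 , 282
Δ⁴: 48 , 48 , 48
The fourth differences are constant (48).
282 + 48 = 330;  992 + 330 = 1322;  2690 + 1322 = 4012;  6189 + 4012 = 10201
330 + 48 = 378;  1322 + 378 = 1700;  4012 + 1700 = 5712;  10201 + 5712 = 15913
378 + 48 = 426;  1700 + 426 = 2126;  5712 + 2126 = 7838;  15913 + 7838 = 23751
426 + 48 = 474;  2126 + 474 = 2600;  7838 + 2600 = 10438;  23751 + 10438 = 34189
474 + 48 = 522;  2600 + 522 = 3122;  10438 + 3122 = 13560;  34189 + 13560 = 47749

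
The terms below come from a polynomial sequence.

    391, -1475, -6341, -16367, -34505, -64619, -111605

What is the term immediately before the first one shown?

D1: -1866  -4866  -10026  -18138  -30114  -46986
D2: -3000  -5160  -8112  -11976  -16872
D3: -2160  -2952  -3864  -4896
D4: -792  -912  -1032
D5: -120  -120
The fifth differences are constant at -120.
Work back: -792 + 120 = -672;  -2160 + 672 = -1488;  -3000 + 1488 = -1512;  -1866 + 1512 = -354;  391 + 354 = 745

745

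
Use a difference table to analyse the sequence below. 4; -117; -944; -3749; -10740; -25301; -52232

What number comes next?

Δ: -121  -827  -2805  -6991  -14561  -26931
Δ²: -706  -1978  -4186  -7570  -12370
Δ³: -1272  -2208  -3384  -4800
Δ⁴: -936  -1176  -1416
Δ⁵: -240  -240
Fifth differences constant at -240.
-1416 − 240 = -1656;  -4800 − 1656 = -6456;  -12370 − 6456 = -18826;  -26931 − 18826 = -45757;  -52232 − 45757 = -97989

-97989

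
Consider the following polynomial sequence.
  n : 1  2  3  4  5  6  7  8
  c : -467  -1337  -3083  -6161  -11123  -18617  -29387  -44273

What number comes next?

-64211

Δ: -870 , -1746 , -3078 , -4962 , -7494 , -10770 , -14886
Δ²: -876 , -1332 , -1884 , -2532 , -3276 , -4116
Δ³: -456 , -552 , -648 , -744 , -840
Δ⁴: -96 , -96 , -96 , -96
Constant fourth difference = -96, so extend:
-840 − 96 = -936;  -4116 − 936 = -5052;  -14886 − 5052 = -19938;  -44273 − 19938 = -64211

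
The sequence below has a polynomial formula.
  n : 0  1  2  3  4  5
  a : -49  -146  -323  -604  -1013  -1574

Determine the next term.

D1: -97 , -177 , -281 , -409 , -561
D2: -80 , -104 , -128 , -152
D3: -24 , -24 , -24
Third differences constant at -24.
-152 − 24 = -176;  -561 − 176 = -737;  -1574 − 737 = -2311

-2311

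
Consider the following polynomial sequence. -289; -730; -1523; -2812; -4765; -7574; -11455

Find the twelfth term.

First differences: -441, -793, -1289, -1953, -2809, -3881
Second differences: -352, -496, -664, -856, -1072
Third differences: -144, -168, -192, -216
Fourth differences: -24, -24, -24
Fourth differences constant at -24.
-216 − 24 = -240;  -1072 − 240 = -1312;  -3881 − 1312 = -5193;  -11455 − 5193 = -16648
-240 − 24 = -264;  -1312 − 264 = -1576;  -5193 − 1576 = -6769;  -16648 − 6769 = -23417
-264 − 24 = -288;  -1576 − 288 = -1864;  -6769 − 1864 = -8633;  -23417 − 8633 = -32050
-288 − 24 = -312;  -1864 − 312 = -2176;  -8633 − 2176 = -10809;  -32050 − 10809 = -42859
-312 − 24 = -336;  -2176 − 336 = -2512;  -10809 − 2512 = -13321;  -42859 − 13321 = -56180

-56180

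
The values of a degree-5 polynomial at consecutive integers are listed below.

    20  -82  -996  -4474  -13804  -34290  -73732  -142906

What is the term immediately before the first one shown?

-102, -914, -3478, -9330, -20486, -39442, -69174
-812, -2564, -5852, -11156, -18956, -29732
-1752, -3288, -5304, -7800, -10776
-1536, -2016, -2496, -2976
-480, -480, -480
The fifth differences are constant at -480.
Work back: -1536 + 480 = -1056;  -1752 + 1056 = -696;  -812 + 696 = -116;  -102 + 116 = 14;  20 − 14 = 6

6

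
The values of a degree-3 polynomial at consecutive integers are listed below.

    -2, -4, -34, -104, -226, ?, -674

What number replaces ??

-412

Using the first 5 terms:
First differences: -2  -30  -70  -122
Second differences: -28  -40  -52
Third differences: -12  -12
Constant third difference = -12.
Extend forward: -52 − 12 = -64;  -122 − 64 = -186;  -226 − 186 = -412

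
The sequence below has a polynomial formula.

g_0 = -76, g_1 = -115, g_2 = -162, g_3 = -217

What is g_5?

First differences: -39 , -47 , -55
Second differences: -8 , -8
Constant second difference = -8, so extend:
-55 − 8 = -63;  -217 − 63 = -280
-63 − 8 = -71;  -280 − 71 = -351

-351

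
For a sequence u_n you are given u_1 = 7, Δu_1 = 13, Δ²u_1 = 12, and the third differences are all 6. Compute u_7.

385

Build the table forward from the leading diagonal:
D3: 6  6  6  6  6  6  6
D2: 12  18  24  30  36  42  48
D1: 13  25  43  67  97  133  175
u: 7  20  45  88  155  252  385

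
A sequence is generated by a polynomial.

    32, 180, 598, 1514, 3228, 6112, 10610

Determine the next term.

17238

First differences: 148 , 418 , 916 , 1714 , 2884 , 4498
Second differences: 270 , 498 , 798 , 1170 , 1614
Third differences: 228 , 300 , 372 , 444
Fourth differences: 72 , 72 , 72
Fourth differences constant at 72.
444 + 72 = 516;  1614 + 516 = 2130;  4498 + 2130 = 6628;  10610 + 6628 = 17238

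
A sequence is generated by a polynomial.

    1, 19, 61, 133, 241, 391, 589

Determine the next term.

841

First differences: 18, 42, 72, 108, 150, 198
Second differences: 24, 30, 36, 42, 48
Third differences: 6, 6, 6, 6
Constant third difference = 6, so extend:
48 + 6 = 54;  198 + 54 = 252;  589 + 252 = 841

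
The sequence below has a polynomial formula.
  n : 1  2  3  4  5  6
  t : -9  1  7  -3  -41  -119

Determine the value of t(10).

First differences: 10, 6, -10, -38, -78
Second differences: -4, -16, -28, -40
Third differences: -12, -12, -12
Third differences constant at -12.
-40 − 12 = -52;  -78 − 52 = -130;  -119 − 130 = -249
-52 − 12 = -64;  -130 − 64 = -194;  -249 − 194 = -443
-64 − 12 = -76;  -194 − 76 = -270;  -443 − 270 = -713
-76 − 12 = -88;  -270 − 88 = -358;  -713 − 358 = -1071

-1071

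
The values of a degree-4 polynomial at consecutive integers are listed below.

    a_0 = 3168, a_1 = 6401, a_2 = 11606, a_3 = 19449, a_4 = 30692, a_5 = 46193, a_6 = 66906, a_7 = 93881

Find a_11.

Δ: 3233, 5205, 7843, 11243, 15501, 20713, 26975
Δ²: 1972, 2638, 3400, 4258, 5212, 6262
Δ³: 666, 762, 858, 954, 1050
Δ⁴: 96, 96, 96, 96
The fourth differences are constant (96).
1050 + 96 = 1146;  6262 + 1146 = 7408;  26975 + 7408 = 34383;  93881 + 34383 = 128264
1146 + 96 = 1242;  7408 + 1242 = 8650;  34383 + 8650 = 43033;  128264 + 43033 = 171297
1242 + 96 = 1338;  8650 + 1338 = 9988;  43033 + 9988 = 53021;  171297 + 53021 = 224318
1338 + 96 = 1434;  9988 + 1434 = 11422;  53021 + 11422 = 64443;  224318 + 64443 = 288761

288761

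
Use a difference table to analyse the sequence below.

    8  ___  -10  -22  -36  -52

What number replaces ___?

0

Using the last 4 terms:
D1: -12  -14  -16
D2: -2  -2
Constant second difference = -2.
Extend backward: -12 + 2 = -10;  -10 + 10 = 0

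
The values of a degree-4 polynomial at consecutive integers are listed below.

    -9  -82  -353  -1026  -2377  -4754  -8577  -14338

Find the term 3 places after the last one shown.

-49249

Δ: -73, -271, -673, -1351, -2377, -3823, -5761
Δ²: -198, -402, -678, -1026, -1446, -1938
Δ³: -204, -276, -348, -420, -492
Δ⁴: -72, -72, -72, -72
Constant fourth difference = -72, so extend:
-492 − 72 = -564;  -1938 − 564 = -2502;  -5761 − 2502 = -8263;  -14338 − 8263 = -22601
-564 − 72 = -636;  -2502 − 636 = -3138;  -8263 − 3138 = -11401;  -22601 − 11401 = -34002
-636 − 72 = -708;  -3138 − 708 = -3846;  -11401 − 3846 = -15247;  -34002 − 15247 = -49249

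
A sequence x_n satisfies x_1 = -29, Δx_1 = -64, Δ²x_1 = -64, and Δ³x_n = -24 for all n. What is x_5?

Build the table forward from the leading diagonal:
Third differences: -24  -24  -24  -24  -24
Second differences: -64  -88  -112  -136  -160
First differences: -64  -128  -216  -328  -464
x: -29  -93  -221  -437  -765

-765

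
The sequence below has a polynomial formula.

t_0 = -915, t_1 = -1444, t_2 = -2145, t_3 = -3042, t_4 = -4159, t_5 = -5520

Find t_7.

-9070

First differences: -529, -701, -897, -1117, -1361
Second differences: -172, -196, -220, -244
Third differences: -24, -24, -24
The third differences are constant (-24).
-244 − 24 = -268;  -1361 − 268 = -1629;  -5520 − 1629 = -7149
-268 − 24 = -292;  -1629 − 292 = -1921;  -7149 − 1921 = -9070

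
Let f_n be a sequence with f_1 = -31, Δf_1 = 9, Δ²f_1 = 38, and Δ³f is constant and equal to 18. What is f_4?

128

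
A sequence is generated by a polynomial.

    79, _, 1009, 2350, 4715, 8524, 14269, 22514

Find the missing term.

344

Using the last 6 terms:
D1: 1341, 2365, 3809, 5745, 8245
D2: 1024, 1444, 1936, 2500
D3: 420, 492, 564
D4: 72, 72
Constant fourth difference = 72.
Extend backward: 420 − 72 = 348;  1024 − 348 = 676;  1341 − 676 = 665;  1009 − 665 = 344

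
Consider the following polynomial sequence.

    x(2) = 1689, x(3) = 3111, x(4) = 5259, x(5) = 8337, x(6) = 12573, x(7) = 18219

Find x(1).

813

D1: 1422  2148  3078  4236  5646
D2: 726  930  1158  1410
D3: 204  228  252
D4: 24  24
The fourth differences are constant at 24.
Work back: 204 − 24 = 180;  726 − 180 = 546;  1422 − 546 = 876;  1689 − 876 = 813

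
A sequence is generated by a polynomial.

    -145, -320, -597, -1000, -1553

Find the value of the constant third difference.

-24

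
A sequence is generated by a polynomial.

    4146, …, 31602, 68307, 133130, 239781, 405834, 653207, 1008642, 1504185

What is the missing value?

12689

Using the last 8 terms:
First differences: 36705  64823  106651  166053  247373  355435  495543
Second differences: 28118  41828  59402  81320  108062  140108
Third differences: 13710  17574  21918  26742  32046
Fourth differences: 3864  4344  4824  5304
Fifth differences: 480  480  480
Constant fifth difference = 480.
Extend backward: 3864 − 480 = 3384;  13710 − 3384 = 10326;  28118 − 10326 = 17792;  36705 − 17792 = 18913;  31602 − 18913 = 12689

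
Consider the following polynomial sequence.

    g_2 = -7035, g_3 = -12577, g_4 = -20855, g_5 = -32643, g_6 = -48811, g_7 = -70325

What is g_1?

Δ: -5542, -8278, -11788, -16168, -21514
Δ²: -2736, -3510, -4380, -5346
Δ³: -774, -870, -966
Δ⁴: -96, -96
The fourth differences are constant at -96.
Work back: -774 + 96 = -678;  -2736 + 678 = -2058;  -5542 + 2058 = -3484;  -7035 + 3484 = -3551

-3551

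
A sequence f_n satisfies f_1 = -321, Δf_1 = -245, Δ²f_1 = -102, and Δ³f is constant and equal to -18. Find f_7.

-3681

Build the table forward from the leading diagonal:
Δ³: -18, -18, -18, -18, -18, -18, -18
Δ²: -102, -120, -138, -156, -174, -192, -210
Δ: -245, -347, -467, -605, -761, -935, -1127
f: -321, -566, -913, -1380, -1985, -2746, -3681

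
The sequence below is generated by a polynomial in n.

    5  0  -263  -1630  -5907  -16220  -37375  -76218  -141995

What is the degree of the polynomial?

5

D1: -5, -263, -1367, -4277, -10313, -21155, -38843, -65777
D2: -258, -1104, -2910, -6036, -10842, -17688, -26934
D3: -846, -1806, -3126, -4806, -6846, -9246
D4: -960, -1320, -1680, -2040, -2400
D5: -360, -360, -360, -360
The fifth differences are constant, so the polynomial has degree 5.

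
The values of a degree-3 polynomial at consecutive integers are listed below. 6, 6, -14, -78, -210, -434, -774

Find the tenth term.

-2730

0, -20, -64, -132, -224, -340
-20, -44, -68, -92, -116
-24, -24, -24, -24
Third differences constant at -24.
-116 − 24 = -140;  -340 − 140 = -480;  -774 − 480 = -1254
-140 − 24 = -164;  -480 − 164 = -644;  -1254 − 644 = -1898
-164 − 24 = -188;  -644 − 188 = -832;  -1898 − 832 = -2730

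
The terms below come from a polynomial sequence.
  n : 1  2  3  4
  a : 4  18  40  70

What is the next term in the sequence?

108

First differences: 14 , 22 , 30
Second differences: 8 , 8
The second differences are constant (8).
30 + 8 = 38;  70 + 38 = 108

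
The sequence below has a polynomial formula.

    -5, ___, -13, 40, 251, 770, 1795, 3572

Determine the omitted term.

-10

Using the last 6 terms:
Δ: 53, 211, 519, 1025, 1777
Δ²: 158, 308, 506, 752
Δ³: 150, 198, 246
Δ⁴: 48, 48
Constant fourth difference = 48.
Extend backward: 150 − 48 = 102;  158 − 102 = 56;  53 − 56 = -3;  -13 + 3 = -10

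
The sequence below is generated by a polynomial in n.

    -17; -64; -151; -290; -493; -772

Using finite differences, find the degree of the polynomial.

3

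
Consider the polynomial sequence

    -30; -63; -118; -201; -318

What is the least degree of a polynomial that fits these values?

3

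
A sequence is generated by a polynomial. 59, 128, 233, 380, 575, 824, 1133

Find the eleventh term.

3089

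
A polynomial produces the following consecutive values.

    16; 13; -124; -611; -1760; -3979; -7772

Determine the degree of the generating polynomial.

4

Δ: -3, -137, -487, -1149, -2219, -3793
Δ²: -134, -350, -662, -1070, -1574
Δ³: -216, -312, -408, -504
Δ⁴: -96, -96, -96
The fourth differences are constant, so the polynomial has degree 4.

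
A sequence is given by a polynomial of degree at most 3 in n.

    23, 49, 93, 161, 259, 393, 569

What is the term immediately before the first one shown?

First differences: 26  44  68  98  134  176
Second differences: 18  24  30  36  42
Third differences: 6  6  6  6
The third differences are constant at 6.
Work back: 18 − 6 = 12;  26 − 12 = 14;  23 − 14 = 9

9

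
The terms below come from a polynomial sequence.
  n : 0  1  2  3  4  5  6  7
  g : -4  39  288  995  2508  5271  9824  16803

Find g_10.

60096

43 , 249 , 707 , 1513 , 2763 , 4553 , 6979
206 , 458 , 806 , 1250 , 1790 , 2426
252 , 348 , 444 , 540 , 636
96 , 96 , 96 , 96
Constant fourth difference = 96, so extend:
636 + 96 = 732;  2426 + 732 = 3158;  6979 + 3158 = 10137;  16803 + 10137 = 26940
732 + 96 = 828;  3158 + 828 = 3986;  10137 + 3986 = 14123;  26940 + 14123 = 41063
828 + 96 = 924;  3986 + 924 = 4910;  14123 + 4910 = 19033;  41063 + 19033 = 60096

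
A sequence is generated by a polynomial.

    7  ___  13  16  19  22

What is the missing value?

10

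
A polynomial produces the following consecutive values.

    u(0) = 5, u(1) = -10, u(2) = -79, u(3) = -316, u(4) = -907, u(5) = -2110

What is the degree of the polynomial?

Δ: -15, -69, -237, -591, -1203
Δ²: -54, -168, -354, -612
Δ³: -114, -186, -258
Δ⁴: -72, -72
The fourth differences are constant, so the polynomial has degree 4.

4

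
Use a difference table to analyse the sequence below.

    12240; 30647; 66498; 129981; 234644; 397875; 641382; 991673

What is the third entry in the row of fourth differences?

4320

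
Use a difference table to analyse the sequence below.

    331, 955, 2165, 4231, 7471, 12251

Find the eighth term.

First differences: 624  1210  2066  3240  4780
Second differences: 586  856  1174  1540
Third differences: 270  318  366
Fourth differences: 48  48
Constant fourth difference = 48, so extend:
366 + 48 = 414;  1540 + 414 = 1954;  4780 + 1954 = 6734;  12251 + 6734 = 18985
414 + 48 = 462;  1954 + 462 = 2416;  6734 + 2416 = 9150;  18985 + 9150 = 28135

28135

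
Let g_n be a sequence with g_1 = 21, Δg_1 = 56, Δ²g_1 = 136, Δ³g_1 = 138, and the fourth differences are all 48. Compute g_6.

3281

Build the table forward from the leading diagonal:
Fourth differences: 48  48  48  48  48  48
Third differences: 138  186  234  282  330  378
Second differences: 136  274  460  694  976  1306
First differences: 56  192  466  926  1620  2596
g: 21  77  269  735  1661  3281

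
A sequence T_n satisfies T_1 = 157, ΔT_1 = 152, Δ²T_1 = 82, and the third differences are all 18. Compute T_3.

543

Build the table forward from the leading diagonal:
Third differences: 18  18  18
Second differences: 82  100  118
First differences: 152  234  334
T: 157  309  543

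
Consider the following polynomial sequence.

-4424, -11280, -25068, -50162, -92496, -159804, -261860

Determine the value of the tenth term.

-909896

Δ: -6856  -13788  -25094  -42334  -67308  -102056
Δ²: -6932  -11306  -17240  -24974  -34748
Δ³: -4374  -5934  -7734  -9774
Δ⁴: -1560  -1800  -2040
Δ⁵: -240  -240
The fifth differences are constant (-240).
-2040 − 240 = -2280;  -9774 − 2280 = -12054;  -34748 − 12054 = -46802;  -102056 − 46802 = -148858;  -261860 − 148858 = -410718
-2280 − 240 = -2520;  -12054 − 2520 = -14574;  -46802 − 14574 = -61376;  -148858 − 61376 = -210234;  -410718 − 210234 = -620952
-2520 − 240 = -2760;  -14574 − 2760 = -17334;  -61376 − 17334 = -78710;  -210234 − 78710 = -288944;  -620952 − 288944 = -909896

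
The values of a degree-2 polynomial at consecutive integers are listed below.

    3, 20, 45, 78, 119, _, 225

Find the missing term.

168

Using the first 5 terms:
D1: 17  25  33  41
D2: 8  8  8
Constant second difference = 8.
Extend forward: 41 + 8 = 49;  119 + 49 = 168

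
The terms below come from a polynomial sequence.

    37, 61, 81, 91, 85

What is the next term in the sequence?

57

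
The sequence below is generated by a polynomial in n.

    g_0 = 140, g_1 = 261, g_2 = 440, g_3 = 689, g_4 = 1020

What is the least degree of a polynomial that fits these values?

121, 179, 249, 331
58, 70, 82
12, 12
The third differences are constant, so the polynomial has degree 3.

3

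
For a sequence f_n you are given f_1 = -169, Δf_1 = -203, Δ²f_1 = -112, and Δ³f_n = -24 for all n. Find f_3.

-687

Build the table forward from the leading diagonal:
Third differences: -24, -24, -24
Second differences: -112, -136, -160
First differences: -203, -315, -451
f: -169, -372, -687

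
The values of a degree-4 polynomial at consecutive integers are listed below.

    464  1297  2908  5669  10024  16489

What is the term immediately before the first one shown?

109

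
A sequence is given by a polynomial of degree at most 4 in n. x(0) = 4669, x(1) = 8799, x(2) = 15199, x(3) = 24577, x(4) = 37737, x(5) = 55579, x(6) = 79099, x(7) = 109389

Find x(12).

Δ: 4130, 6400, 9378, 13160, 17842, 23520, 30290
Δ²: 2270, 2978, 3782, 4682, 5678, 6770
Δ³: 708, 804, 900, 996, 1092
Δ⁴: 96, 96, 96, 96
Fourth differences constant at 96.
1092 + 96 = 1188;  6770 + 1188 = 7958;  30290 + 7958 = 38248;  109389 + 38248 = 147637
1188 + 96 = 1284;  7958 + 1284 = 9242;  38248 + 9242 = 47490;  147637 + 47490 = 195127
1284 + 96 = 1380;  9242 + 1380 = 10622;  47490 + 10622 = 58112;  195127 + 58112 = 253239
1380 + 96 = 1476;  10622 + 1476 = 12098;  58112 + 12098 = 70210;  253239 + 70210 = 323449
1476 + 96 = 1572;  12098 + 1572 = 13670;  70210 + 13670 = 83880;  323449 + 83880 = 407329

407329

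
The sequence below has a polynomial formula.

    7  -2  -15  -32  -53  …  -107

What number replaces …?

-78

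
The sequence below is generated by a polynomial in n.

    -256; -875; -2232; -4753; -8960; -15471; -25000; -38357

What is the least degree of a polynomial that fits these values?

4

Δ: -619, -1357, -2521, -4207, -6511, -9529, -13357
Δ²: -738, -1164, -1686, -2304, -3018, -3828
Δ³: -426, -522, -618, -714, -810
Δ⁴: -96, -96, -96, -96
The fourth differences are constant, so the polynomial has degree 4.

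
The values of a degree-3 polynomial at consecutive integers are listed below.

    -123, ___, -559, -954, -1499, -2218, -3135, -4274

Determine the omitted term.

-290

Using the last 6 terms:
First differences: -395, -545, -719, -917, -1139
Second differences: -150, -174, -198, -222
Third differences: -24, -24, -24
Constant third difference = -24.
Extend backward: -150 + 24 = -126;  -395 + 126 = -269;  -559 + 269 = -290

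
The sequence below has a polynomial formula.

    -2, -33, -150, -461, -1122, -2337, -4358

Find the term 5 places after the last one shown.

Δ: -31  -117  -311  -661  -1215  -2021
Δ²: -86  -194  -350  -554  -806
Δ³: -108  -156  -204  -252
Δ⁴: -48  -48  -48
Fourth differences constant at -48.
-252 − 48 = -300;  -806 − 300 = -1106;  -2021 − 1106 = -3127;  -4358 − 3127 = -7485
-300 − 48 = -348;  -1106 − 348 = -1454;  -3127 − 1454 = -4581;  -7485 − 4581 = -12066
-348 − 48 = -396;  -1454 − 396 = -1850;  -4581 − 1850 = -6431;  -12066 − 6431 = -18497
-396 − 48 = -444;  -1850 − 444 = -2294;  -6431 − 2294 = -8725;  -18497 − 8725 = -27222
-444 − 48 = -492;  -2294 − 492 = -2786;  -8725 − 2786 = -11511;  -27222 − 11511 = -38733

-38733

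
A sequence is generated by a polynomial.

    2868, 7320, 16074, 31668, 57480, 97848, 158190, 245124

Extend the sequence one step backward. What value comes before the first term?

4452, 8754, 15594, 25812, 40368, 60342, 86934
4302, 6840, 10218, 14556, 19974, 26592
2538, 3378, 4338, 5418, 6618
840, 960, 1080, 1200
120, 120, 120
The fifth differences are constant at 120.
Work back: 840 − 120 = 720;  2538 − 720 = 1818;  4302 − 1818 = 2484;  4452 − 2484 = 1968;  2868 − 1968 = 900

900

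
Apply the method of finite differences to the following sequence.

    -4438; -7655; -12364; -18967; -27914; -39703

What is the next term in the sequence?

-54880

First differences: -3217, -4709, -6603, -8947, -11789
Second differences: -1492, -1894, -2344, -2842
Third differences: -402, -450, -498
Fourth differences: -48, -48
The fourth differences are constant (-48).
-498 − 48 = -546;  -2842 − 546 = -3388;  -11789 − 3388 = -15177;  -39703 − 15177 = -54880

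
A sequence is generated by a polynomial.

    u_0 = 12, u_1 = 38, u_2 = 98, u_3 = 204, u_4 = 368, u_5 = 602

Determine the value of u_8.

1844

26 , 60 , 106 , 164 , 234
34 , 46 , 58 , 70
12 , 12 , 12
Constant third difference = 12, so extend:
70 + 12 = 82;  234 + 82 = 316;  602 + 316 = 918
82 + 12 = 94;  316 + 94 = 410;  918 + 410 = 1328
94 + 12 = 106;  410 + 106 = 516;  1328 + 516 = 1844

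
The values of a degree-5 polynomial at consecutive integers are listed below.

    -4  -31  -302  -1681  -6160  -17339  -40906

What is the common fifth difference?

-480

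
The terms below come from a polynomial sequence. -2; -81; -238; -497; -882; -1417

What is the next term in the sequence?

First differences: -79  -157  -259  -385  -535
Second differences: -78  -102  -126  -150
Third differences: -24  -24  -24
Constant third difference = -24, so extend:
-150 − 24 = -174;  -535 − 174 = -709;  -1417 − 709 = -2126

-2126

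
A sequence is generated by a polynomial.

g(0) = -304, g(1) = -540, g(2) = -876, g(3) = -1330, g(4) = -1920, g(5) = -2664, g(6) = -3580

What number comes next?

-4686

Δ: -236 , -336 , -454 , -590 , -744 , -916
Δ²: -100 , -118 , -136 , -154 , -172
Δ³: -18 , -18 , -18 , -18
Third differences constant at -18.
-172 − 18 = -190;  -916 − 190 = -1106;  -3580 − 1106 = -4686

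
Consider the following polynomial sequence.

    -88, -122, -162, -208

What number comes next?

-260

Δ: -34 , -40 , -46
Δ²: -6 , -6
Second differences constant at -6.
-46 − 6 = -52;  -208 − 52 = -260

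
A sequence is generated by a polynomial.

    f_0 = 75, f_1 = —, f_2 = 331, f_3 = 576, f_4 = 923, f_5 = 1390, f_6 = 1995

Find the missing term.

Using the last 5 terms:
First differences: 245, 347, 467, 605
Second differences: 102, 120, 138
Third differences: 18, 18
Constant third difference = 18.
Extend backward: 102 − 18 = 84;  245 − 84 = 161;  331 − 161 = 170

170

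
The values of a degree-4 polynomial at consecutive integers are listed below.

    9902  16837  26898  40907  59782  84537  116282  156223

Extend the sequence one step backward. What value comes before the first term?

First differences: 6935  10061  14009  18875  24755  31745  39941
Second differences: 3126  3948  4866  5880  6990  8196
Third differences: 822  918  1014  1110  1206
Fourth differences: 96  96  96  96
The fourth differences are constant at 96.
Work back: 822 − 96 = 726;  3126 − 726 = 2400;  6935 − 2400 = 4535;  9902 − 4535 = 5367

5367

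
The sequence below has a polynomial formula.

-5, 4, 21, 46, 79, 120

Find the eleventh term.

445

First differences: 9, 17, 25, 33, 41
Second differences: 8, 8, 8, 8
Second differences constant at 8.
41 + 8 = 49;  120 + 49 = 169
49 + 8 = 57;  169 + 57 = 226
57 + 8 = 65;  226 + 65 = 291
65 + 8 = 73;  291 + 73 = 364
73 + 8 = 81;  364 + 81 = 445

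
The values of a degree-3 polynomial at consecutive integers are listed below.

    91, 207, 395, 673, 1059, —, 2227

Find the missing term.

1571

Using the first 5 terms:
116  188  278  386
72  90  108
18  18
Constant third difference = 18.
Extend forward: 108 + 18 = 126;  386 + 126 = 512;  1059 + 512 = 1571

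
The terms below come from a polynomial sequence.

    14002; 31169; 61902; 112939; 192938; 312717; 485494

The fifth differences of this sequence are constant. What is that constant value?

First differences: 17167, 30733, 51037, 79999, 119779, 172777
Second differences: 13566, 20304, 28962, 39780, 52998
Third differences: 6738, 8658, 10818, 13218
Fourth differences: 1920, 2160, 2400
Fifth differences: 240, 240

240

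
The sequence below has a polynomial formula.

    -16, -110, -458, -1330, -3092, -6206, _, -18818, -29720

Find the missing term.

Using the first 6 terms:
-94, -348, -872, -1762, -3114
-254, -524, -890, -1352
-270, -366, -462
-96, -96
Constant fourth difference = -96.
Extend forward: -462 − 96 = -558;  -1352 − 558 = -1910;  -3114 − 1910 = -5024;  -6206 − 5024 = -11230

-11230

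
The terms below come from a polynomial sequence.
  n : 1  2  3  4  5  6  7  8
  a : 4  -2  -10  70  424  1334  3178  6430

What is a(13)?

67120

Δ: -6, -8, 80, 354, 910, 1844, 3252
Δ²: -2, 88, 274, 556, 934, 1408
Δ³: 90, 186, 282, 378, 474
Δ⁴: 96, 96, 96, 96
Constant fourth difference = 96, so extend:
474 + 96 = 570;  1408 + 570 = 1978;  3252 + 1978 = 5230;  6430 + 5230 = 11660
570 + 96 = 666;  1978 + 666 = 2644;  5230 + 2644 = 7874;  11660 + 7874 = 19534
666 + 96 = 762;  2644 + 762 = 3406;  7874 + 3406 = 11280;  19534 + 11280 = 30814
762 + 96 = 858;  3406 + 858 = 4264;  11280 + 4264 = 15544;  30814 + 15544 = 46358
858 + 96 = 954;  4264 + 954 = 5218;  15544 + 5218 = 20762;  46358 + 20762 = 67120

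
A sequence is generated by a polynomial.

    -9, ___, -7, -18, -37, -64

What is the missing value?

-4

Using the last 4 terms:
First differences: -11, -19, -27
Second differences: -8, -8
Constant second difference = -8.
Extend backward: -11 + 8 = -3;  -7 + 3 = -4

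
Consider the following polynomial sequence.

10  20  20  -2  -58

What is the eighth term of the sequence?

-550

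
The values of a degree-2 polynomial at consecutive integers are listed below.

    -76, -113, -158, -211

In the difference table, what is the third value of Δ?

-53

First differences: -37, -45, -53
Second differences: -8, -8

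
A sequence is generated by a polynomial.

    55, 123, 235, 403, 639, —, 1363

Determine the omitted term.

955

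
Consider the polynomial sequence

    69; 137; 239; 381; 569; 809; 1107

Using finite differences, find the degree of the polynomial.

3

Δ: 68, 102, 142, 188, 240, 298
Δ²: 34, 40, 46, 52, 58
Δ³: 6, 6, 6, 6
The third differences are constant, so the polynomial has degree 3.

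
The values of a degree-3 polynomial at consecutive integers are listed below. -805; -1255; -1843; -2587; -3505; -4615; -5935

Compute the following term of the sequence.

-7483

First differences: -450, -588, -744, -918, -1110, -1320
Second differences: -138, -156, -174, -192, -210
Third differences: -18, -18, -18, -18
Third differences constant at -18.
-210 − 18 = -228;  -1320 − 228 = -1548;  -5935 − 1548 = -7483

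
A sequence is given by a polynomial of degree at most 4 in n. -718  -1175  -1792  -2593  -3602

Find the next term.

-457, -617, -801, -1009
-160, -184, -208
-24, -24
The third differences are constant (-24).
-208 − 24 = -232;  -1009 − 232 = -1241;  -3602 − 1241 = -4843

-4843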